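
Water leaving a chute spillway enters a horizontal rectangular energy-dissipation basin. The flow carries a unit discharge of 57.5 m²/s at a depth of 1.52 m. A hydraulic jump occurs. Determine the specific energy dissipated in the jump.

V₁ = q/y₁ = 57.5/1.52 = 37.8 m/s. Fr₁ = V₁/√(g·y₁) = 37.8/√(9.81×1.52) = 9.80.
From the momentum equation for a rectangular channel, y₂/y₁ = ½[√(1 + 8Fr₁²) − 1] = ½[√768.8 − 1] = 13.4.
y₂ = 13.4 × 1.52 = 20.3 m.
V₂ = q/y₂ = 57.5/20.3 = 2.83 m/s. E₁ = y₁ + V₁²/2g = 74.5 m; E₂ = y₂ + V₂²/2g = 20.7 m. ΔE = E₁ − E₂ = 53.7 m.

ΔE = 53.7 m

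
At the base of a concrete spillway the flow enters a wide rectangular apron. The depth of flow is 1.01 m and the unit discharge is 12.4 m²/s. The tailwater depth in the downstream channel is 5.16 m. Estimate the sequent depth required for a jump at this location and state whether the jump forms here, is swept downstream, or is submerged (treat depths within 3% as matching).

y₂ = 5.09 m; the jump forms here

V₁ = q/y₁ = 12.4/1.01 = 12.3 m/s. Fr₁ = V₁/√(g·y₁) = 12.3/√(9.81×1.01) = 3.90.
By Bélanger, y₂/y₁ = ½[√(1 + 8Fr₁²) − 1] = ½[√122.7 − 1] = 5.04.
y₂ = 5.04 × 1.01 = 5.09 m.
Tailwater y_tw = 5.16 m: y_tw ≈ y₂, so the jump forms here.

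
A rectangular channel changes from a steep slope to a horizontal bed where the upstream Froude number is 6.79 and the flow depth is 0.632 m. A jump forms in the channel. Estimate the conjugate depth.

Fr₁ = 6.79 (given).
Conjugate-depth relation: y₂/y₁ = ½[√(1 + 8Fr₁²) − 1] = ½[√369.8 − 1] = 9.12.
y₂ = 9.12 × 0.632 = 5.76 m.

y₂ = 5.76 m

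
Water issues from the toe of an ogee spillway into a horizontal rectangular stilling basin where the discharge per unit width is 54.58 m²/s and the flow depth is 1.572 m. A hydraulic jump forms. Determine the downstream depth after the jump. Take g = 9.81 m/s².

y₂ = 18.89 m

V₁ = q/y₁ = 54.58/1.572 = 34.72 m/s. Fr₁ = V₁/√(g·y₁) = 34.72/√(9.81×1.572) = 8.841.
Conjugate-depth relation: y₂/y₁ = ½[√(1 + 8Fr₁²) − 1] = ½[√626.36 − 1] = 12.01.
y₂ = 12.01 × 1.572 = 18.89 m.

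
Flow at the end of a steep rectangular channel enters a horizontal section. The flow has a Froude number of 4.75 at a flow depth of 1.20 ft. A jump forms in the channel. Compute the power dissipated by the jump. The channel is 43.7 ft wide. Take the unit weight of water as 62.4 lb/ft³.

Fr₁ = 4.75 (given).
Sequent-depth ratio: y₂/y₁ = ½[√(1 + 8Fr₁²) − 1] = ½[√181.5 − 1] = 6.24.
y₂ = 6.24 × 1.20 = 7.48 ft.
Head loss: ΔE = (y₂ − y₁)³/(4y₁y₂) = (7.48 − 1.20)³/(4×1.20×7.48) = 248/35.9 = 6.91 ft.
V₁ = Fr₁·√(g·y₁) = 4.75×√(32.2×1.20) = 29.5 ft/s; q = V₁·y₁ = 35.4 ft²/s. Q = q·b = 35.4 × 43.7 = 1548 cfs. P = γ·Q·ΔE/550 = 62.4 × 1548 × 6.91 / 550 = 1213 hp.

P = 1213 hp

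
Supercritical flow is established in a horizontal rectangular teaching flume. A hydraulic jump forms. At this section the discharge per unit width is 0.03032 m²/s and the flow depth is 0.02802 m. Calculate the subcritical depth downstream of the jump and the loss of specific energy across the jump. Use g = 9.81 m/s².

V₁ = q/y₁ = 0.03032/0.02802 = 1.082 m/s. Fr₁ = V₁/√(g·y₁) = 1.082/√(9.81×0.02802) = 2.064.
Bélanger equation: y₂/y₁ = ½[√(1 + 8Fr₁²) − 1] = ½[√35.078 − 1] = 2.461.
y₂ = 2.461 × 0.02802 = 0.06897 m.
V₂ = q/y₂ = 0.03032/0.06897 = 0.4396 m/s. E₁ = y₁ + V₁²/2g = 0.08770 m; E₂ = y₂ + V₂²/2g = 0.07882 m. ΔE = E₁ − E₂ = 0.008882 m.

y₂ = 0.06897 m; ΔE = 0.008882 m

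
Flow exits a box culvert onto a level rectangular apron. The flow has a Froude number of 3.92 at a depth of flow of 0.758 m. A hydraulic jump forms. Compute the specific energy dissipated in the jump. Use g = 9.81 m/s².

ΔE = 2.51 m

Fr₁ = 3.92 (given).
Bélanger equation: y₂/y₁ = ½[√(1 + 8Fr₁²) − 1] = ½[√123.9 − 1] = 5.07.
y₂ = 5.07 × 0.758 = 3.84 m.
V₁ = Fr₁·√(g·y₁) = 3.92×√(9.81×0.758) = 10.7 m/s; q = V₁·y₁ = 8.10 m²/s. V₂ = q/y₂ = 8.10/3.84 = 2.11 m/s. E₁ = y₁ + V₁²/2g = 6.58 m; E₂ = y₂ + V₂²/2g = 4.07 m. ΔE = E₁ − E₂ = 2.51 m.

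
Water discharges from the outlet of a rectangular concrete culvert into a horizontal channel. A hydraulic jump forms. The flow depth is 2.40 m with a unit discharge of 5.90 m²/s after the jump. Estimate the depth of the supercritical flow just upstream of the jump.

V₂ = q/y₂ = 5.90/2.40 = 2.46 m/s; Fr₂ = V₂/√(g·y₂) = 0.507.
Applying the sequent-depth relation in reverse, y₁/y₂ = ½[√(1 + 8Fr₂²) − 1] = ½[√3.053 − 1] = 0.374.
y₁ = 0.374 × 2.40 = 0.897 m.

y₁ = 0.897 m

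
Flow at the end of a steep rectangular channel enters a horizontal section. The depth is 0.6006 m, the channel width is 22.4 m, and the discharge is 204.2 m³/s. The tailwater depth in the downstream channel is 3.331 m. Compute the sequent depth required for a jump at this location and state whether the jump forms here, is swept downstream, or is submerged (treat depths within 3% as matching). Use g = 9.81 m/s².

y₂ = 5.019 m; the jump is swept downstream

q = Q/b = 204.2/22.4 = 9.116 m²/s; V₁ = q/y₁ = 15.18 m/s. Fr₁ = V₁/√(g·y₁) = 6.253.
Sequent-depth ratio: y₂/y₁ = ½[√(1 + 8Fr₁²) − 1] = ½[√313.81 − 1] = 8.357.
y₂ = 8.357 × 0.6006 = 5.019 m.
Tailwater y_tw = 3.331 m: y_tw < y₂, so the jump is swept downstream.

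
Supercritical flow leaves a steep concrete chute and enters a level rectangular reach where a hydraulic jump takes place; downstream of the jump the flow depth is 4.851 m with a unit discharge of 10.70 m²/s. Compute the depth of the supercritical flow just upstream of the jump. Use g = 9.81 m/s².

y₁ = 0.8448 m

V₂ = q/y₂ = 10.70/4.851 = 2.206 m/s; Fr₂ = V₂/√(g·y₂) = 0.3197.
From the momentum equation (using Fr₂), y₁/y₂ = ½[√(1 + 8Fr₂²) − 1] = ½[√1.8179 − 1] = 0.1741.
y₁ = 0.1741 × 4.851 = 0.8448 m.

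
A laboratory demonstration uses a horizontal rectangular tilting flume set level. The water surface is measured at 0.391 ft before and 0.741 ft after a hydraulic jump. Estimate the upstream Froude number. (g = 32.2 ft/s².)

Fr₁ = 1.66

For a rectangular channel the momentum equation gives q² = ½·g·y₁·y₂·(y₁ + y₂) = ½×32.2×0.391×0.741×1.13 = 5.28.
q = √5.28 = 2.30 ft²/s.
V₁ = q/y₁ = 5.88 ft/s; Fr₁ = V₁/√(g·y₁) = 1.66.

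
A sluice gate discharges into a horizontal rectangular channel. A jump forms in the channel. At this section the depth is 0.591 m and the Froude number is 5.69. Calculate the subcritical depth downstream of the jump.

y₂ = 4.47 m

Fr₁ = 5.69 (given).
Conjugate-depth relation: y₂/y₁ = ½[√(1 + 8Fr₁²) − 1] = ½[√260.0 − 1] = 7.56.
y₂ = 7.56 × 0.591 = 4.47 m.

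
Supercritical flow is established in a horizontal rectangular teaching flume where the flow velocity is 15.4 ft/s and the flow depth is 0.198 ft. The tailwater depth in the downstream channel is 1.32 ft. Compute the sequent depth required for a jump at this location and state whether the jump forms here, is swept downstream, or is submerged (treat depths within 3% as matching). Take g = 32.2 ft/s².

Fr₁ = V₁/√(g·y₁) = 15.4/√(32.2×0.198) = 6.10.
Bélanger equation: y₂/y₁ = ½[√(1 + 8Fr₁²) − 1] = ½[√298.6 − 1] = 8.14.
y₂ = 8.14 × 0.198 = 1.61 ft.
Tailwater y_tw = 1.32 ft: y_tw < y₂, so the jump is swept downstream.

y₂ = 1.61 ft; the jump is swept downstream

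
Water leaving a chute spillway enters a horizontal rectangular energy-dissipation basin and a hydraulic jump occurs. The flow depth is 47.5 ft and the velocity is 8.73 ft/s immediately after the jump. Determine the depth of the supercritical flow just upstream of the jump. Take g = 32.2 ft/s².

y₁ = 4.34 ft

Fr₂ = V₂/√(g·y₂) = 8.73/√(32.2×47.5) = 0.223.
The Bélanger relation is symmetric: y₁/y₂ = ½[√(1 + 8Fr₂²) − 1] = ½[√1.399 − 1] = 0.0913.
y₁ = 0.0913 × 47.5 = 4.34 ft.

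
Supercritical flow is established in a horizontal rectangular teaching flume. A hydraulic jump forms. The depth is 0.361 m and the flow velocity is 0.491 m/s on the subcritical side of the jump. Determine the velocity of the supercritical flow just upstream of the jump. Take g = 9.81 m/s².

V₁ = 4.04 m/s

Fr₂ = V₂/√(g·y₂) = 0.491/√(9.81×0.361) = 0.261.
The Bélanger relation is symmetric: y₁/y₂ = ½[√(1 + 8Fr₂²) − 1] = ½[√1.545 − 1] = 0.121.
y₁ = 0.121 × 0.361 = 0.0438 m.
V₁ = q/y₁ = 0.177/0.0438 = 4.04 m/s.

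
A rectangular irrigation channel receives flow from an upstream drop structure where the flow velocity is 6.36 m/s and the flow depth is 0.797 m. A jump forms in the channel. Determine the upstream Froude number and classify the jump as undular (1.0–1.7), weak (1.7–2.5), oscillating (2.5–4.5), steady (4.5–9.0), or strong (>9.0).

Fr₁ = V₁/√(g·y₁) = 6.36/√(9.81×0.797) = 2.27.
Fr₁ = 2.27 lies in the weak range.

Fr₁ = 2.27; weak jump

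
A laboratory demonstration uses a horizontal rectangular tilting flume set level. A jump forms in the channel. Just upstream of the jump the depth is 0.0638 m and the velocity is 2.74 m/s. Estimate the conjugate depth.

Fr₁ = V₁/√(g·y₁) = 2.74/√(9.81×0.0638) = 3.46.
Sequent-depth ratio: y₂/y₁ = ½[√(1 + 8Fr₁²) − 1] = ½[√96.96 − 1] = 4.42.
y₂ = 4.42 × 0.0638 = 0.282 m.

y₂ = 0.282 m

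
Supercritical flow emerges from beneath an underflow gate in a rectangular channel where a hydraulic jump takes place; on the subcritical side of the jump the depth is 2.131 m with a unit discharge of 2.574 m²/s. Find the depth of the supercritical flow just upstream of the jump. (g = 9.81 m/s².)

y₁ = 0.2646 m

V₂ = q/y₂ = 2.574/2.131 = 1.208 m/s; Fr₂ = V₂/√(g·y₂) = 0.2642.
From the momentum equation (using Fr₂), y₁/y₂ = ½[√(1 + 8Fr₂²) − 1] = ½[√1.5583 − 1] = 0.1242.
y₁ = 0.1242 × 2.131 = 0.2646 m.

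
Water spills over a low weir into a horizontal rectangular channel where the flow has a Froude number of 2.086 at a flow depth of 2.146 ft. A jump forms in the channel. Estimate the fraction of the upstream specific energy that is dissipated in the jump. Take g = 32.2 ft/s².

ΔE/E₁ = 0.105 (10.5%)

Fr₁ = 2.086 (given).
Sequent-depth ratio: y₂/y₁ = ½[√(1 + 8Fr₁²) − 1] = ½[√35.811 − 1] = 2.492.
y₂ = 2.492 × 2.146 = 5.348 ft.
E₁ = y₁(1 + Fr₁²/2) = 2.146×(1 + 2.086²/2) = 6.815 ft. ΔE = (y₂ − y₁)³/(4y₁y₂) = 0.7152 ft. ΔE/E₁ = 0.7152/6.815 = 0.105.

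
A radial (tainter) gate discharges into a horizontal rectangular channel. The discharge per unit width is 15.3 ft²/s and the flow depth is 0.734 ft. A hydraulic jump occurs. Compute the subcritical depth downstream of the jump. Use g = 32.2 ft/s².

V₁ = q/y₁ = 15.3/0.734 = 20.8 ft/s. Fr₁ = V₁/√(g·y₁) = 20.8/√(32.2×0.734) = 4.29.
Sequent-depth ratio: y₂/y₁ = ½[√(1 + 8Fr₁²) − 1] = ½[√148.1 − 1] = 5.58.
y₂ = 5.58 × 0.734 = 4.10 ft.

y₂ = 4.10 ft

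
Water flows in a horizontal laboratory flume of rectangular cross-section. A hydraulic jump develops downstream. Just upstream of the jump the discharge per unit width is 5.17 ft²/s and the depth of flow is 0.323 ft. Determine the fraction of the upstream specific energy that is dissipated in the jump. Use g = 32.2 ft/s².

V₁ = q/y₁ = 5.17/0.323 = 16.0 ft/s. Fr₁ = V₁/√(g·y₁) = 16.0/√(32.2×0.323) = 4.96.
Conjugate-depth relation: y₂/y₁ = ½[√(1 + 8Fr₁²) − 1] = ½[√198.1 − 1] = 6.54.
y₂ = 6.54 × 0.323 = 2.11 ft.
E₁ = y₁ + V₁²/2g = 4.30 ft. ΔE = (y₂ − y₁)³/(4y₁y₂) = 2.10 ft. ΔE/E₁ = 2.10/4.30 = 0.487.

ΔE/E₁ = 0.487 (48.7%)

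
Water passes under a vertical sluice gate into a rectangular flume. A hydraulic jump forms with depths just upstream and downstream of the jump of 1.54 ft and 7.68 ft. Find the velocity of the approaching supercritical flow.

For a rectangular channel the momentum equation gives q² = ½·g·y₁·y₂·(y₁ + y₂) = ½×32.2×1.54×7.68×9.22 = 1756.
q = √1756 = 41.9 ft²/s.
V₁ = q/y₁ = 41.9/1.54 = 27.2 ft/s.

V₁ = 27.2 ft/s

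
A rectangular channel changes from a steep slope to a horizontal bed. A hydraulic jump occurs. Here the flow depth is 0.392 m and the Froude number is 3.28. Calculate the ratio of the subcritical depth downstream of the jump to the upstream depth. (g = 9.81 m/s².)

y₂/y₁ = 4.17

Fr₁ = 3.28 (given).
By Bélanger, y₂/y₁ = ½[√(1 + 8Fr₁²) − 1] = ½[√87.07 − 1] = 4.17.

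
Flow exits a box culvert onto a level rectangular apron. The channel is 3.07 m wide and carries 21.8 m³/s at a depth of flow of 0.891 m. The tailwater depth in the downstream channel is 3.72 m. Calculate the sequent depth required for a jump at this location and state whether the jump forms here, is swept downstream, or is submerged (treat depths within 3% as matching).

y₂ = 2.98 m; the jump is submerged

q = Q/b = 21.8/3.07 = 7.10 m²/s; V₁ = q/y₁ = 7.97 m/s. Fr₁ = V₁/√(g·y₁) = 2.70.
By Bélanger, y₂/y₁ = ½[√(1 + 8Fr₁²) − 1] = ½[√59.13 − 1] = 3.34.
y₂ = 3.34 × 0.891 = 2.98 m.
Tailwater y_tw = 3.72 m: y_tw > y₂, so the jump is submerged.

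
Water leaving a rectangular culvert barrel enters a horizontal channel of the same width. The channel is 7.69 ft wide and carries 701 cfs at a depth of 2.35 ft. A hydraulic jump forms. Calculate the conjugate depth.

y₂ = 13.7 ft

q = Q/b = 701/7.69 = 91.2 ft²/s; V₁ = q/y₁ = 38.8 ft/s. Fr₁ = V₁/√(g·y₁) = 4.46.
From the momentum equation for a rectangular channel, y₂/y₁ = ½[√(1 + 8Fr₁²) − 1] = ½[√160.1 − 1] = 5.83.
y₂ = 5.83 × 2.35 = 13.7 ft.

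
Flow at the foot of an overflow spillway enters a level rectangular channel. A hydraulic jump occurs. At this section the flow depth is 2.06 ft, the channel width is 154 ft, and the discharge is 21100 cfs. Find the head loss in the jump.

q = Q/b = 21100/154 = 137 ft²/s; V₁ = q/y₁ = 66.5 ft/s. Fr₁ = V₁/√(g·y₁) = 8.17.
Sequent-depth ratio: y₂/y₁ = ½[√(1 + 8Fr₁²) − 1] = ½[√534.5 − 1] = 11.1.
y₂ = 11.1 × 2.06 = 22.8 ft.
Head loss: ΔE = (y₂ − y₁)³/(4y₁y₂) = (22.8 − 2.06)³/(4×2.06×22.8) = 8900/188 = 47.4 ft.

ΔE = 47.4 ft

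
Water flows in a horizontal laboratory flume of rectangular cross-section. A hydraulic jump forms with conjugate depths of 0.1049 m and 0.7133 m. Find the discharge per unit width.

q = 0.5480 m²/s

For a rectangular channel the momentum equation gives q² = ½·g·y₁·y₂·(y₁ + y₂) = ½×9.81×0.1049×0.7133×0.8182 = 0.3003.
q = √0.3003 = 0.5480 m²/s.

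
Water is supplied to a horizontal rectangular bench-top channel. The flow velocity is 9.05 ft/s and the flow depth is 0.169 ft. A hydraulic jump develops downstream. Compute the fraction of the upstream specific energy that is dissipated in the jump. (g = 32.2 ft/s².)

Fr₁ = V₁/√(g·y₁) = 9.05/√(32.2×0.169) = 3.88.
Conjugate-depth relation: y₂/y₁ = ½[√(1 + 8Fr₁²) − 1] = ½[√121.4 − 1] = 5.01.
y₂ = 5.01 × 0.169 = 0.847 ft.
E₁ = y₁ + V₁²/2g = 1.44 ft. ΔE = (y₂ − y₁)³/(4y₁y₂) = 0.544 ft. ΔE/E₁ = 0.544/1.44 = 0.377.

ΔE/E₁ = 0.377 (37.7%)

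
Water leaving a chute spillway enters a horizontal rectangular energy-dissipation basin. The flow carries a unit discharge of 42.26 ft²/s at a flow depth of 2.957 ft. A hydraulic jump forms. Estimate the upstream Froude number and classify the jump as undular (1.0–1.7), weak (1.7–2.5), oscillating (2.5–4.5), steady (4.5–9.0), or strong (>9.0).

V₁ = q/y₁ = 42.26/2.957 = 14.29 ft/s. Fr₁ = V₁/√(g·y₁) = 14.29/√(32.2×2.957) = 1.465.
Fr₁ = 1.465 lies in the undular range.

Fr₁ = 1.465; undular jump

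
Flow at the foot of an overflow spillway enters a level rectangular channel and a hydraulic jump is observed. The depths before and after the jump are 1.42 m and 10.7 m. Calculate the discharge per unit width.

q = 30.1 m²/s

For a rectangular channel the momentum equation gives q² = ½·g·y₁·y₂·(y₁ + y₂) = ½×9.81×1.42×10.7×12.1 = 903.
q = √903 = 30.1 m²/s.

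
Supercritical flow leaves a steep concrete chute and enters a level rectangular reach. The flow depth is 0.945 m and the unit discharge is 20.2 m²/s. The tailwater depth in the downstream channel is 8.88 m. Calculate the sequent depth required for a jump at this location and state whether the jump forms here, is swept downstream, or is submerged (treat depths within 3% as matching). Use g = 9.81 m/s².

V₁ = q/y₁ = 20.2/0.945 = 21.4 m/s. Fr₁ = V₁/√(g·y₁) = 21.4/√(9.81×0.945) = 7.02.
By Bélanger, y₂/y₁ = ½[√(1 + 8Fr₁²) − 1] = ½[√395.3 − 1] = 9.44.
y₂ = 9.44 × 0.945 = 8.92 m.
Tailwater y_tw = 8.88 m: y_tw ≈ y₂, so the jump forms here.

y₂ = 8.92 m; the jump forms here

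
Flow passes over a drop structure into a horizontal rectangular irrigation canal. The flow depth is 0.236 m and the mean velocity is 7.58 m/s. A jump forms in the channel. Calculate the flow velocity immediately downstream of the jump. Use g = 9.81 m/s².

V₂ = 1.15 m/s

Fr₁ = V₁/√(g·y₁) = 7.58/√(9.81×0.236) = 4.98.
Conjugate-depth relation: y₂/y₁ = ½[√(1 + 8Fr₁²) − 1] = ½[√199.5 − 1] = 6.56.
y₂ = 6.56 × 0.236 = 1.55 m.
q = V₁·y₁ = 7.58 × 0.236 = 1.79 m²/s.
V₂ = q/y₂ = 1.79/1.55 = 1.15 m/s.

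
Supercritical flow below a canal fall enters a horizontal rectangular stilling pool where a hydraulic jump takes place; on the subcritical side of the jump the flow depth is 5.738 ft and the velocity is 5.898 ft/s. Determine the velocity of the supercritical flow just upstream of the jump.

Fr₂ = V₂/√(g·y₂) = 5.898/√(32.2×5.738) = 0.4339.
Since the conjugate-depth ratio holds either way, y₁/y₂ = ½[√(1 + 8Fr₂²) − 1] = ½[√2.5062 − 1] = 0.2915.
y₁ = 0.2915 × 5.738 = 1.673 ft.
V₁ = q/y₁ = 33.84/1.673 = 20.23 ft/s.

V₁ = 20.23 ft/s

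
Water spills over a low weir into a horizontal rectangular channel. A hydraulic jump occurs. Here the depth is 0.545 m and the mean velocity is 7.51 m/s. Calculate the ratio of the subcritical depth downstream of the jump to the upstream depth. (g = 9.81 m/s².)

y₂/y₁ = 4.12

Fr₁ = V₁/√(g·y₁) = 7.51/√(9.81×0.545) = 3.25.
Sequent-depth ratio: y₂/y₁ = ½[√(1 + 8Fr₁²) − 1] = ½[√85.39 − 1] = 4.12.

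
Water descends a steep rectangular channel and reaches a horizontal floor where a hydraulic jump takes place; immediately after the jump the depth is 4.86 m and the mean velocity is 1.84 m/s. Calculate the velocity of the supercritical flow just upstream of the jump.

V₁ = 14.6 m/s

Fr₂ = V₂/√(g·y₂) = 1.84/√(9.81×4.86) = 0.266.
Applying the sequent-depth relation in reverse, y₁/y₂ = ½[√(1 + 8Fr₂²) − 1] = ½[√1.568 − 1] = 0.126.
y₁ = 0.126 × 4.86 = 0.613 m.
V₁ = q/y₁ = 8.94/0.613 = 14.6 m/s.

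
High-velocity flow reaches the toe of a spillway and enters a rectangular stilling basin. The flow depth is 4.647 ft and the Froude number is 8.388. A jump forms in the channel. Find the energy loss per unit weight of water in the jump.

ΔE = 114.0 ft

Fr₁ = 8.388 (given).
Conjugate-depth relation: y₂/y₁ = ½[√(1 + 8Fr₁²) − 1] = ½[√563.87 − 1] = 11.37.
y₂ = 11.37 × 4.647 = 52.85 ft.
V₁ = Fr₁·√(g·y₁) = 8.388×√(32.2×4.647) = 102.6 ft/s; q = V₁·y₁ = 476.8 ft²/s. V₂ = q/y₂ = 476.8/52.85 = 9.022 ft/s. E₁ = y₁ + V₁²/2g = 168.1 ft; E₂ = y₂ + V₂²/2g = 54.11 ft. ΔE = E₁ − E₂ = 114.0 ft.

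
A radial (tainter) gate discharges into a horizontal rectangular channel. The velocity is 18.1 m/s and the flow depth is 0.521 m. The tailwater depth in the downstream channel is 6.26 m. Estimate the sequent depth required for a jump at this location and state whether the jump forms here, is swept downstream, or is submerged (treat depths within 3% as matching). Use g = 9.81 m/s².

y₂ = 5.64 m; the jump is submerged

Fr₁ = V₁/√(g·y₁) = 18.1/√(9.81×0.521) = 8.01.
Conjugate-depth relation: y₂/y₁ = ½[√(1 + 8Fr₁²) − 1] = ½[√513.8 − 1] = 10.8.
y₂ = 10.8 × 0.521 = 5.64 m.
Tailwater y_tw = 6.26 m: y_tw > y₂, so the jump is submerged.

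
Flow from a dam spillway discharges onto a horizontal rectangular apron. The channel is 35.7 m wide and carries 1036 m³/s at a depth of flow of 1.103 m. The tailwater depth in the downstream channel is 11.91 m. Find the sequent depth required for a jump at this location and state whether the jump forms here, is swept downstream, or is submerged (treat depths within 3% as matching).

q = Q/b = 1036/35.7 = 29.02 m²/s; V₁ = q/y₁ = 26.31 m/s. Fr₁ = V₁/√(g·y₁) = 7.998.
Sequent-depth ratio: y₂/y₁ = ½[√(1 + 8Fr₁²) − 1] = ½[√512.77 − 1] = 10.82.
y₂ = 10.82 × 1.103 = 11.94 m.
Tailwater y_tw = 11.91 m: y_tw ≈ y₂, so the jump forms here.

y₂ = 11.94 m; the jump forms here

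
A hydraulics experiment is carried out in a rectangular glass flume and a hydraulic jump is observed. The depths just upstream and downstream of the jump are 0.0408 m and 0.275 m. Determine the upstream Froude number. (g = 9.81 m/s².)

For a rectangular channel the momentum equation gives q² = ½·g·y₁·y₂·(y₁ + y₂) = ½×9.81×0.0408×0.275×0.316 = 0.0174.
q = √0.0174 = 0.132 m²/s.
V₁ = q/y₁ = 3.23 m/s; Fr₁ = V₁/√(g·y₁) = 5.11.

Fr₁ = 5.11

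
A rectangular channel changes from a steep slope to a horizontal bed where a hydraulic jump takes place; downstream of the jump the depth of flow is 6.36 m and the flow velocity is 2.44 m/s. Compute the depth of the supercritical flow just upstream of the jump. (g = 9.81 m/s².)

Fr₂ = V₂/√(g·y₂) = 2.44/√(9.81×6.36) = 0.309.
Applying the sequent-depth relation in reverse, y₁/y₂ = ½[√(1 + 8Fr₂²) − 1] = ½[√1.763 − 1] = 0.164.
y₁ = 0.164 × 6.36 = 1.04 m.

y₁ = 1.04 m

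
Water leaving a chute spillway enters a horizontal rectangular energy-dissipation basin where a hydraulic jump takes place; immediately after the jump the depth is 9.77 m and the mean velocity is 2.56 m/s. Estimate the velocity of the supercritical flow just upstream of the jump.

V₁ = 21.0 m/s

Fr₂ = V₂/√(g·y₂) = 2.56/√(9.81×9.77) = 0.261.
Applying the sequent-depth relation in reverse, y₁/y₂ = ½[√(1 + 8Fr₂²) − 1] = ½[√1.547 − 1] = 0.122.
y₁ = 0.122 × 9.77 = 1.19 m.
V₁ = q/y₁ = 25.0/1.19 = 21.0 m/s.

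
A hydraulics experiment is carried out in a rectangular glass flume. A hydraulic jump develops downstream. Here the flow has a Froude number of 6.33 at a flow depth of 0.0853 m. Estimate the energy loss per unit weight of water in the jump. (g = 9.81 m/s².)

ΔE = 1.05 m

Fr₁ = 6.33 (given).
Bélanger equation: y₂/y₁ = ½[√(1 + 8Fr₁²) − 1] = ½[√321.6 − 1] = 8.47.
y₂ = 8.47 × 0.0853 = 0.722 m.
Head loss: ΔE = (y₂ − y₁)³/(4y₁y₂) = (0.722 − 0.0853)³/(4×0.0853×0.722) = 0.258/0.246 = 1.05 m.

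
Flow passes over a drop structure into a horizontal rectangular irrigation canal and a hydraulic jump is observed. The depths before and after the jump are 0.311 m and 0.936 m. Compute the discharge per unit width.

q = 1.33 m²/s

For a rectangular channel the momentum equation gives q² = ½·g·y₁·y₂·(y₁ + y₂) = ½×9.81×0.311×0.936×1.25 = 1.78.
q = √1.78 = 1.33 m²/s.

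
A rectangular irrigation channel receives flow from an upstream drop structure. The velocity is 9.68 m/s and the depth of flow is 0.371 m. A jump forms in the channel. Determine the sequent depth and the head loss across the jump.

Fr₁ = V₁/√(g·y₁) = 9.68/√(9.81×0.371) = 5.07.
By Bélanger, y₂/y₁ = ½[√(1 + 8Fr₁²) − 1] = ½[√207.0 − 1] = 6.69.
y₂ = 6.69 × 0.371 = 2.48 m.
q = V₁·y₁ = 9.68 × 0.371 = 3.59 m²/s. V₂ = q/y₂ = 3.59/2.48 = 1.45 m/s. E₁ = y₁ + V₁²/2g = 5.15 m; E₂ = y₂ + V₂²/2g = 2.59 m. ΔE = E₁ − E₂ = 2.56 m.

y₂ = 2.48 m; ΔE = 2.56 m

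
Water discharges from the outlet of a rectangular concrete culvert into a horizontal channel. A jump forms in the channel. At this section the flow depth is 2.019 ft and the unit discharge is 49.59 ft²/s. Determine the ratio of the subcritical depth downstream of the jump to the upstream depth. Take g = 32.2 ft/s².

y₂/y₁ = 3.837

V₁ = q/y₁ = 49.59/2.019 = 24.56 ft/s. Fr₁ = V₁/√(g·y₁) = 24.56/√(32.2×2.019) = 3.046.
Sequent-depth ratio: y₂/y₁ = ½[√(1 + 8Fr₁²) − 1] = ½[√75.236 − 1] = 3.837.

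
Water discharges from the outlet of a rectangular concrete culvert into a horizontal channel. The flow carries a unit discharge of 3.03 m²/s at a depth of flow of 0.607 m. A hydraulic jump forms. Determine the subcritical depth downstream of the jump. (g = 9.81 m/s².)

y₂ = 1.48 m

V₁ = q/y₁ = 3.03/0.607 = 4.99 m/s. Fr₁ = V₁/√(g·y₁) = 4.99/√(9.81×0.607) = 2.05.
Bélanger equation: y₂/y₁ = ½[√(1 + 8Fr₁²) − 1] = ½[√34.48 − 1] = 2.44.
y₂ = 2.44 × 0.607 = 1.48 m.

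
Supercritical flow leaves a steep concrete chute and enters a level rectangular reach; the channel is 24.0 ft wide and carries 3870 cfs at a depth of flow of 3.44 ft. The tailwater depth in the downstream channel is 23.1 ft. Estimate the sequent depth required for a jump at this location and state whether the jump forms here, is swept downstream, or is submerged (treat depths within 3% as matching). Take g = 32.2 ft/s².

y₂ = 20.0 ft; the jump is submerged

q = Q/b = 3870/24.0 = 161 ft²/s; V₁ = q/y₁ = 46.9 ft/s. Fr₁ = V₁/√(g·y₁) = 4.45.
From the momentum equation for a rectangular channel, y₂/y₁ = ½[√(1 + 8Fr₁²) − 1] = ½[√159.7 − 1] = 5.82.
y₂ = 5.82 × 3.44 = 20.0 ft.
Tailwater y_tw = 23.1 ft: y_tw > y₂, so the jump is submerged.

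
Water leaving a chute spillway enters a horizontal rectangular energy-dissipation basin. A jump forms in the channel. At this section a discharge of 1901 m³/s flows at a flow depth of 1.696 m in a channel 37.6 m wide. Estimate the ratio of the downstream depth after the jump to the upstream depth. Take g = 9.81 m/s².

y₂/y₁ = 9.848

q = Q/b = 1901/37.6 = 50.56 m²/s; V₁ = q/y₁ = 29.81 m/s. Fr₁ = V₁/√(g·y₁) = 7.308.
By Bélanger, y₂/y₁ = ½[√(1 + 8Fr₁²) − 1] = ½[√428.30 − 1] = 9.848.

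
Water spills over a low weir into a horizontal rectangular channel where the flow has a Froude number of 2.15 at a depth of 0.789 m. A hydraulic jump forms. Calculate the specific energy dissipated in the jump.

Fr₁ = 2.15 (given).
Conjugate-depth relation: y₂/y₁ = ½[√(1 + 8Fr₁²) − 1] = ½[√37.98 − 1] = 2.58.
y₂ = 2.58 × 0.789 = 2.04 m.
Head loss: ΔE = (y₂ − y₁)³/(4y₁y₂) = (2.04 − 0.789)³/(4×0.789×2.04) = 1.94/6.43 = 0.302 m.

ΔE = 0.302 m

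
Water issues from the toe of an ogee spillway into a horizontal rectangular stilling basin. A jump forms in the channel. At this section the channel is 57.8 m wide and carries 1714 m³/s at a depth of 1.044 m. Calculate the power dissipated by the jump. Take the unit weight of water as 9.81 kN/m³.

q = Q/b = 1714/57.8 = 29.65 m²/s; V₁ = q/y₁ = 28.40 m/s. Fr₁ = V₁/√(g·y₁) = 8.876.
Sequent-depth ratio: y₂/y₁ = ½[√(1 + 8Fr₁²) − 1] = ½[√631.21 − 1] = 12.06.
y₂ = 12.06 × 1.044 = 12.59 m.
Head loss: ΔE = (y₂ − y₁)³/(4y₁y₂) = (12.59 − 1.044)³/(4×1.044×12.59) = 1540/52.59 = 29.29 m.
P = γ·Q·ΔE = 9.81 × 1714 × 29.29 = 492490 kW.

P = 492490 kW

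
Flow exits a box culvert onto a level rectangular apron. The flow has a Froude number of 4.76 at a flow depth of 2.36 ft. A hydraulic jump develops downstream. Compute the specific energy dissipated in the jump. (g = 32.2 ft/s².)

Fr₁ = 4.76 (given).
By Bélanger, y₂/y₁ = ½[√(1 + 8Fr₁²) − 1] = ½[√182.3 − 1] = 6.25.
y₂ = 6.25 × 2.36 = 14.8 ft.
Head loss: ΔE = (y₂ − y₁)³/(4y₁y₂) = (14.8 − 2.36)³/(4×2.36×14.8) = 1902/139 = 13.7 ft.

ΔE = 13.7 ft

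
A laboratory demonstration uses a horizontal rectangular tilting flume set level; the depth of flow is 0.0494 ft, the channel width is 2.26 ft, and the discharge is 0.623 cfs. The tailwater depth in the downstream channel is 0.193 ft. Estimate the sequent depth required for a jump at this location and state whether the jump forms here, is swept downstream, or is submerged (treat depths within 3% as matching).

y₂ = 0.285 ft; the jump is swept downstream

q = Q/b = 0.623/2.26 = 0.276 ft²/s; V₁ = q/y₁ = 5.58 ft/s. Fr₁ = V₁/√(g·y₁) = 4.42.
Conjugate-depth relation: y₂/y₁ = ½[√(1 + 8Fr₁²) − 1] = ½[√157.6 − 1] = 5.78.
y₂ = 5.78 × 0.0494 = 0.285 ft.
Tailwater y_tw = 0.193 ft: y_tw < y₂, so the jump is swept downstream.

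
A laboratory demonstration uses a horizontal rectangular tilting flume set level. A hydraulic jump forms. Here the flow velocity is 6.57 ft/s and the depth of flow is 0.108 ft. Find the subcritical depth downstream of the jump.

Fr₁ = V₁/√(g·y₁) = 6.57/√(32.2×0.108) = 3.52.
By Bélanger, y₂/y₁ = ½[√(1 + 8Fr₁²) − 1] = ½[√100.3 − 1] = 4.51.
y₂ = 4.51 × 0.108 = 0.487 ft.

y₂ = 0.487 ft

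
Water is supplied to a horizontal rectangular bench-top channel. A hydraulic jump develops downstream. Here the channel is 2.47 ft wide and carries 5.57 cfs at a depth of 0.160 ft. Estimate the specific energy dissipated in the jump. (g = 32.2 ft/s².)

q = Q/b = 5.57/2.47 = 2.26 ft²/s; V₁ = q/y₁ = 14.1 ft/s. Fr₁ = V₁/√(g·y₁) = 6.21.
Bélanger equation: y₂/y₁ = ½[√(1 + 8Fr₁²) − 1] = ½[√309.5 − 1] = 8.30.
y₂ = 8.30 × 0.160 = 1.33 ft.
Head loss: ΔE = (y₂ − y₁)³/(4y₁y₂) = (1.33 − 0.160)³/(4×0.160×1.33) = 1.59/0.849 = 1.87 ft.

ΔE = 1.87 ft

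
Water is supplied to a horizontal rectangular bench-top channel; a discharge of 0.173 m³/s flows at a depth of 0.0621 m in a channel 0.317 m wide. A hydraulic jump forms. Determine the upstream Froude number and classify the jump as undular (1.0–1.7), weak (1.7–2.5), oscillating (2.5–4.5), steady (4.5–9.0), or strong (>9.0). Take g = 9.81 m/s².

Fr₁ = 11.3; strong jump

q = Q/b = 0.173/0.317 = 0.546 m²/s; V₁ = q/y₁ = 8.79 m/s. Fr₁ = V₁/√(g·y₁) = 11.3.
Fr₁ = 11.3 lies in the strong range.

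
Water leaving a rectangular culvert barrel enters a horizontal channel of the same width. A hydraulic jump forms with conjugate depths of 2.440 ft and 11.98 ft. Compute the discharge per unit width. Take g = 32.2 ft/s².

q = 82.38 ft²/s

For a rectangular channel the momentum equation gives q² = ½·g·y₁·y₂·(y₁ + y₂) = ½×32.2×2.440×11.98×14.42 = 6786.
q = √6786 = 82.38 ft²/s.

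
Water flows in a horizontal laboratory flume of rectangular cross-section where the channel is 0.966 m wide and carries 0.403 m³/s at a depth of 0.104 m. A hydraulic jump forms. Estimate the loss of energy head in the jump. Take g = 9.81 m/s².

q = Q/b = 0.403/0.966 = 0.417 m²/s; V₁ = q/y₁ = 4.01 m/s. Fr₁ = V₁/√(g·y₁) = 3.97.
Conjugate-depth relation: y₂/y₁ = ½[√(1 + 8Fr₁²) − 1] = ½[√127.2 − 1] = 5.14.
y₂ = 5.14 × 0.104 = 0.534 m.
V₂ = q/y₂ = 0.417/0.534 = 0.781 m/s. E₁ = y₁ + V₁²/2g = 0.924 m; E₂ = y₂ + V₂²/2g = 0.565 m. ΔE = E₁ − E₂ = 0.359 m.

ΔE = 0.359 m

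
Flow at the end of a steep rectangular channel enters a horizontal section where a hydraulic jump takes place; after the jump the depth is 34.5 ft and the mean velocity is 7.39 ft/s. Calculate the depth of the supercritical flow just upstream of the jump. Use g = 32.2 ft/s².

y₁ = 3.11 ft

Fr₂ = V₂/√(g·y₂) = 7.39/√(32.2×34.5) = 0.222.
From the momentum equation (using Fr₂), y₁/y₂ = ½[√(1 + 8Fr₂²) − 1] = ½[√1.393 − 1] = 0.0902.
y₁ = 0.0902 × 34.5 = 3.11 ft.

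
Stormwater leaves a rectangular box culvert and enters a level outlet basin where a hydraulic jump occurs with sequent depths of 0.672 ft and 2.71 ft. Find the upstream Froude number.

For a rectangular channel the momentum equation gives q² = ½·g·y₁·y₂·(y₁ + y₂) = ½×32.2×0.672×2.71×3.38 = 99.2.
q = √99.2 = 9.96 ft²/s.
V₁ = q/y₁ = 14.8 ft/s; Fr₁ = V₁/√(g·y₁) = 3.19.

Fr₁ = 3.19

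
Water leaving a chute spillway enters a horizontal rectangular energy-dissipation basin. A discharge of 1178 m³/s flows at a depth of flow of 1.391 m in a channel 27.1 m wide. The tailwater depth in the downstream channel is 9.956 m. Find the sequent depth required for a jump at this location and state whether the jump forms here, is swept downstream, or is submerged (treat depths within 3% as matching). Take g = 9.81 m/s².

q = Q/b = 1178/27.1 = 43.47 m²/s; V₁ = q/y₁ = 31.25 m/s. Fr₁ = V₁/√(g·y₁) = 8.460.
Bélanger equation: y₂/y₁ = ½[√(1 + 8Fr₁²) − 1] = ½[√573.52 − 1] = 11.47.
y₂ = 11.47 × 1.391 = 15.96 m.
Tailwater y_tw = 9.956 m: y_tw < y₂, so the jump is swept downstream.

y₂ = 15.96 m; the jump is swept downstream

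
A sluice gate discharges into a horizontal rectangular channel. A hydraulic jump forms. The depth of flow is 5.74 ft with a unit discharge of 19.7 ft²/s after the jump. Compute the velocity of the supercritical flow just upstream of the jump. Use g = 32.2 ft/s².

V₁ = 30.0 ft/s

V₂ = q/y₂ = 19.7/5.74 = 3.43 ft/s; Fr₂ = V₂/√(g·y₂) = 0.252.
Applying the sequent-depth relation in reverse, y₁/y₂ = ½[√(1 + 8Fr₂²) − 1] = ½[√1.510 − 1] = 0.114.
y₁ = 0.114 × 5.74 = 0.657 ft.
V₁ = q/y₁ = 19.7/0.657 = 30.0 ft/s.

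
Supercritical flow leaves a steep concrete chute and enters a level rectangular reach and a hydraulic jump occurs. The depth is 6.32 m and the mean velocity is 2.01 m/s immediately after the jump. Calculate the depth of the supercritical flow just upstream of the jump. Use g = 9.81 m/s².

Fr₂ = V₂/√(g·y₂) = 2.01/√(9.81×6.32) = 0.255.
Since the conjugate-depth ratio holds either way, y₁/y₂ = ½[√(1 + 8Fr₂²) − 1] = ½[√1.521 − 1] = 0.117.
y₁ = 0.117 × 6.32 = 0.738 m.

y₁ = 0.738 m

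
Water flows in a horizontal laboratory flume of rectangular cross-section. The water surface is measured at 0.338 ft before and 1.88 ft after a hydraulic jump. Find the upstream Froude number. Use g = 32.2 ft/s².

For a rectangular channel the momentum equation gives q² = ½·g·y₁·y₂·(y₁ + y₂) = ½×32.2×0.338×1.88×2.22 = 22.7.
q = √22.7 = 4.76 ft²/s.
V₁ = q/y₁ = 14.1 ft/s; Fr₁ = V₁/√(g·y₁) = 4.27.

Fr₁ = 4.27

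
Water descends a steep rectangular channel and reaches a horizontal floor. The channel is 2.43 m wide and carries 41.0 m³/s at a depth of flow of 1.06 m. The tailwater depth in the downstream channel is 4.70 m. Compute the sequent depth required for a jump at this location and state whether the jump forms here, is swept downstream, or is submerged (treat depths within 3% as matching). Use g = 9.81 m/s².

y₂ = 6.89 m; the jump is swept downstream

q = Q/b = 41.0/2.43 = 16.9 m²/s; V₁ = q/y₁ = 15.9 m/s. Fr₁ = V₁/√(g·y₁) = 4.94.
Conjugate-depth relation: y₂/y₁ = ½[√(1 + 8Fr₁²) − 1] = ½[√195.9 − 1] = 6.50.
y₂ = 6.50 × 1.06 = 6.89 m.
Tailwater y_tw = 4.70 m: y_tw < y₂, so the jump is swept downstream.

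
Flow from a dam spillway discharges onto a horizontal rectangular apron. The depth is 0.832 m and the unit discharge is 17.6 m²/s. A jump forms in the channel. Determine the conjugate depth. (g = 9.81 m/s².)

V₁ = q/y₁ = 17.6/0.832 = 21.2 m/s. Fr₁ = V₁/√(g·y₁) = 21.2/√(9.81×0.832) = 7.40.
Sequent-depth ratio: y₂/y₁ = ½[√(1 + 8Fr₁²) − 1] = ½[√439.6 − 1] = 9.98.
y₂ = 9.98 × 0.832 = 8.31 m.

y₂ = 8.31 m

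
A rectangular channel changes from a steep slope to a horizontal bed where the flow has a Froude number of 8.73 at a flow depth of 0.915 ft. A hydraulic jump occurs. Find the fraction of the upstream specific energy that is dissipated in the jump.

ΔE/E₁ = 0.690 (69.0%)

Fr₁ = 8.73 (given).
By Bélanger, y₂/y₁ = ½[√(1 + 8Fr₁²) − 1] = ½[√610.7 − 1] = 11.9.
y₂ = 11.9 × 0.915 = 10.8 ft.
E₁ = y₁(1 + Fr₁²/2) = 0.915×(1 + 8.73²/2) = 35.8 ft. ΔE = (y₂ − y₁)³/(4y₁y₂) = 24.7 ft. ΔE/E₁ = 24.7/35.8 = 0.690.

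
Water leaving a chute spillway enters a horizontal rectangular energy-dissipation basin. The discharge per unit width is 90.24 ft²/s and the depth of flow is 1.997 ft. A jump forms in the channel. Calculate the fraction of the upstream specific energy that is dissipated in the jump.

V₁ = q/y₁ = 90.24/1.997 = 45.19 ft/s. Fr₁ = V₁/√(g·y₁) = 45.19/√(32.2×1.997) = 5.635.
By Bélanger, y₂/y₁ = ½[√(1 + 8Fr₁²) − 1] = ½[√255.04 − 1] = 7.485.
y₂ = 7.485 × 1.997 = 14.95 ft.
E₁ = y₁ + V₁²/2g = 33.70 ft. ΔE = (y₂ − y₁)³/(4y₁y₂) = 18.19 ft. ΔE/E₁ = 18.19/33.70 = 0.540.

ΔE/E₁ = 0.540 (54.0%)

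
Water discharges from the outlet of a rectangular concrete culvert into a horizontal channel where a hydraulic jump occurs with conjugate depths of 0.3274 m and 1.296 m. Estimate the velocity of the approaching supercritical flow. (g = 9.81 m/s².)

For a rectangular channel the momentum equation gives q² = ½·g·y₁·y₂·(y₁ + y₂) = ½×9.81×0.3274×1.296×1.623 = 3.379.
q = √3.379 = 1.838 m²/s.
V₁ = q/y₁ = 1.838/0.3274 = 5.614 m/s.

V₁ = 5.614 m/s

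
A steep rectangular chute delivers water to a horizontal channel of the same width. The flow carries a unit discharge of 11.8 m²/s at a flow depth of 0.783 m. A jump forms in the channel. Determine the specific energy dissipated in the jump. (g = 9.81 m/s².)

ΔE = 6.49 m

V₁ = q/y₁ = 11.8/0.783 = 15.1 m/s. Fr₁ = V₁/√(g·y₁) = 15.1/√(9.81×0.783) = 5.44.
Bélanger equation: y₂/y₁ = ½[√(1 + 8Fr₁²) − 1] = ½[√237.5 − 1] = 7.21.
y₂ = 7.21 × 0.783 = 5.64 m.
Head loss: ΔE = (y₂ − y₁)³/(4y₁y₂) = (5.64 − 0.783)³/(4×0.783×5.64) = 115/17.7 = 6.49 m.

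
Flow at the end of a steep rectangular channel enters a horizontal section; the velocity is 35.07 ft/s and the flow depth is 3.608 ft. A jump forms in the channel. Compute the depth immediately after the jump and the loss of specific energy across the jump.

Fr₁ = V₁/√(g·y₁) = 35.07/√(32.2×3.608) = 3.254.
From the momentum equation for a rectangular channel, y₂/y₁ = ½[√(1 + 8Fr₁²) − 1] = ½[√85.691 − 1] = 4.128.
y₂ = 4.128 × 3.608 = 14.90 ft.
Head loss: ΔE = (y₂ − y₁)³/(4y₁y₂) = (14.90 − 3.608)³/(4×3.608×14.90) = 1438/215.0 = 6.690 ft.

y₂ = 14.90 ft; ΔE = 6.690 ft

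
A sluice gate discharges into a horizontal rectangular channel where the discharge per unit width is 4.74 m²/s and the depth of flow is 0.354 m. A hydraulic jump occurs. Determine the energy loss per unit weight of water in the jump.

ΔE = 5.97 m

V₁ = q/y₁ = 4.74/0.354 = 13.4 m/s. Fr₁ = V₁/√(g·y₁) = 13.4/√(9.81×0.354) = 7.19.
Sequent-depth ratio: y₂/y₁ = ½[√(1 + 8Fr₁²) − 1] = ½[√414.0 − 1] = 9.67.
y₂ = 9.67 × 0.354 = 3.42 m.
Head loss: ΔE = (y₂ − y₁)³/(4y₁y₂) = (3.42 − 0.354)³/(4×0.354×3.42) = 28.9/4.85 = 5.97 m.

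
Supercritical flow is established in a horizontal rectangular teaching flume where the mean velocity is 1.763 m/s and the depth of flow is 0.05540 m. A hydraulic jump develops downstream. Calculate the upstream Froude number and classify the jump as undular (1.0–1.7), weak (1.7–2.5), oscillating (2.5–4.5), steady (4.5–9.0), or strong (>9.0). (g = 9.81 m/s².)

Fr₁ = 2.391; weak jump

Fr₁ = V₁/√(g·y₁) = 1.763/√(9.81×0.05540) = 2.391.
Fr₁ = 2.391 lies in the weak range.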